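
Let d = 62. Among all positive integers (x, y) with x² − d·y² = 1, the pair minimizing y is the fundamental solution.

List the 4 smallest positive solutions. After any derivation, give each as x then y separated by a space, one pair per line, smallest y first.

√62 = [7; 1,6,1,14, …], period ℓ=4 (even) → k=3
a_0=7:  p_0=7·1+0=7,  q_0=7·0+1=1
a_1=1:  p_1=1·7+1=8,  q_1=1·1+0=1
a_2=6:  p_2=6·8+7=55,  q_2=6·1+1=7
a_3=1:  p_3=1·55+8=63,  q_3=1·7+1=8
(x₁, y₁) = (63, 8);  63² − 62·8² = 1 ✓
(x_2, y_2) = (63·63 + 62·8·8, 63·8 + 8·63) = (7937, 1008)
(x_3, y_3) = (63·7937 + 62·8·1008, 63·1008 + 8·7937) = (999999, 127000)
(x_4, y_4) = (63·999999 + 62·8·127000, 63·127000 + 8·999999) = (125991937, 16000992)

63 8
7937 1008
999999 127000
125991937 16000992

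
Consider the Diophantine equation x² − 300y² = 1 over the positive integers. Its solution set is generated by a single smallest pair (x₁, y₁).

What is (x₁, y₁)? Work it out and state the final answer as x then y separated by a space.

√300 → a₀=17, period (3,8,3,34); ℓ=4 even so k=3
i=0: a=17 ⇒ p=17, q=1
i=1: a=3 ⇒ p=52, q=3
i=2: a=8 ⇒ p=433, q=25
i=3: a=3 ⇒ p=1351, q=78
(x₁, y₁) = (1351, 78);  1351² − 300·78² = 1 ✓

1351 78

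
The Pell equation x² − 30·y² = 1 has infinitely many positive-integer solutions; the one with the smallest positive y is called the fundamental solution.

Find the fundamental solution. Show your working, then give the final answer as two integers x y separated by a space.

[5; 2,10] for √30; ℓ=2 ⇒ convergent index 1
i=0: a=5 ⇒ p=5, q=1
i=1: a=2 ⇒ p=11, q=2
fundamental: x₁=11, y₁=2  (since 121 − 30·4 = 1)

11 2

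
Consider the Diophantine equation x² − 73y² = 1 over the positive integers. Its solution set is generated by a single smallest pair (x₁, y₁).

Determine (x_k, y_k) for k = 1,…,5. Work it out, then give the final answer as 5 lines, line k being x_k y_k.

2281249 267000
10408194000001 1218186966000
47487364308614281249 5557975596000801000
216661004683313632776000001 25358252540801244373932000
988515400545561595548925838281249 115696976500895037877980001335000

d=73: √d = [8; 1,1,5,5,1,1,16] (ℓ=7, odd), read p_13/q_13
k=0  a_k=8  p_k/q_k = 8/1
k=1  a_k=1  p_k/q_k = 9/1
…
k=3  a_k=5  p_k/q_k = 94/11
…
k=5  a_k=1  p_k/q_k = 581/68
k=6  a_k=1  p_k/q_k = 1068/125
k=7  a_k=16  p_k/q_k = 17669/2068
…
k=9  a_k=1  p_k/q_k = 36406/4261
…
k=11  a_k=5  p_k/q_k = 1040241/121751
k=12  a_k=1  p_k/q_k = 1241008/145249
k=13  a_k=1  p_k/q_k = 2281249/267000
(x₁, y₁) = (2281249, 267000);  2281249² − 73·267000² = 1 ✓
(2281249+267000√73)^2 = 10408194000001 + 1218186966000√73
(2281249+267000√73)^3 = 47487364308614281249 + 5557975596000801000√73
(2281249+267000√73)^4 = 216661004683313632776000001 + 25358252540801244373932000√73
(2281249+267000√73)^5 = 988515400545561595548925838281249 + 115696976500895037877980001335000√73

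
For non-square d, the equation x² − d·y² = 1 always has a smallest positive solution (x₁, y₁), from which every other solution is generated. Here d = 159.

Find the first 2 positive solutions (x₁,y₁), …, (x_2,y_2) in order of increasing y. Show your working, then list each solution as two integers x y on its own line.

√159 = [12; 1,1,1,1,3,1,1,1,1,24, …], period ℓ=10 (even) → k=9
step 0: (12, 1)  from 12·(1,0) + (0,1)
step 1: (13, 1)  from 1·(12,1) + (1,0)
step 2: (25, 2)  from 1·(13,1) + (12,1)
step 3: (38, 3)  from 1·(25,2) + (13,1)
step 4: (63, 5)  from 1·(38,3) + (25,2)
step 5: (227, 18)  from 3·(63,5) + (38,3)
step 6: (290, 23)  from 1·(227,18) + (63,5)
…
step 8: (807, 64)  from 1·(517,41) + (290,23)
step 9: (1324, 105)  from 1·(807,64) + (517,41)
(x₁, y₁) = (1324, 105);  1324² − 159·105² = 1 ✓
(x_2, y_2) = (1324·1324 + 159·105·105, 1324·105 + 105·1324) = (3505951, 278040)

1324 105
3505951 278040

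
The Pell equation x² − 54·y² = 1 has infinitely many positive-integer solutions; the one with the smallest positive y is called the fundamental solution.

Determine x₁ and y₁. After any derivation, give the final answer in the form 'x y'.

[7; 2,1,6,1,2,14] for √54; ℓ=6 ⇒ convergent index 5
a_0=7:  p_0=7·1+0=7,  q_0=7·0+1=1
a_1=2:  p_1=2·7+1=15,  q_1=2·1+0=2
a_2=1:  p_2=1·15+7=22,  q_2=1·2+1=3
…
a_4=1:  p_4=1·147+22=169,  q_4=1·20+3=23
a_5=2:  p_5=2·169+147=485,  q_5=2·23+20=66
fundamental: x₁=485, y₁=66  (since 235225 − 54·4356 = 1)

485 66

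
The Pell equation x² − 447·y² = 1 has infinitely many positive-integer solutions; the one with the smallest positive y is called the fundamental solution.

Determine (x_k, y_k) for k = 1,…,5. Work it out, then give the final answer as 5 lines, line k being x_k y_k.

√447 = [21; 7,42, …], period ℓ=2 (even) → k=1
k=0  a_k=21  p_k/q_k = 21/1
k=1  a_k=7  p_k/q_k = 148/7
fundamental: x₁=148, y₁=7  (since 21904 − 447·49 = 1)
(148+7√447)^2 = 43807 + 2072√447
(148+7√447)^3 = 12966724 + 613305√447
(148+7√447)^4 = 3838106497 + 181536208√447
(148+7√447)^5 = 1136066556388 + 53734104263√447

148 7
43807 2072
12966724 613305
3838106497 181536208
1136066556388 53734104263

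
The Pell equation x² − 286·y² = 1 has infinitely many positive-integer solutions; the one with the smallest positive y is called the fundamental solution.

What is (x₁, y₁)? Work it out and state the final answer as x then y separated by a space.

561835 33222

[16; 1,10,3,3,2,3,3,10,1,32] for √286; ℓ=10 ⇒ convergent index 9
a_0=16:  p_0=16·1+0=16,  q_0=16·0+1=1
…
a_2=10:  p_2=10·17+16=186,  q_2=10·1+1=11
a_3=3:  p_3=3·186+17=575,  q_3=3·11+1=34
…
a_7=3:  p_7=3·15102+4397=49703,  q_7=3·893+260=2939
a_8=10:  p_8=10·49703+15102=512132,  q_8=10·2939+893=30283
a_9=1:  p_9=1·512132+49703=561835,  q_9=1·30283+2939=33222
fundamental: x₁=561835, y₁=33222  (since 315658567225 − 286·1103701284 = 1)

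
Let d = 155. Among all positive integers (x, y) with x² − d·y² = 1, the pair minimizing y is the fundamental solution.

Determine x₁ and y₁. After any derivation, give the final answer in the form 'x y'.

√155 → a₀=12, period (2,4,2,24); ℓ=4 even so k=3
k=0  a_k=12  p_k/q_k = 12/1
k=1  a_k=2  p_k/q_k = 25/2
k=2  a_k=4  p_k/q_k = 112/9
k=3  a_k=2  p_k/q_k = 249/20
→ (249, 20).  Check: 249²=62001, 155·20²=62000, difference 1.

249 20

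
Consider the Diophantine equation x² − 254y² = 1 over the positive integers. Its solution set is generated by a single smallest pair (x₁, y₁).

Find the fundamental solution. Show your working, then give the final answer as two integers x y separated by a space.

[15; 1,14,1,30] for √254; ℓ=4 ⇒ convergent index 3
a_0=15:  p_0=15·1+0=15,  q_0=15·0+1=1
a_1=1:  p_1=1·15+1=16,  q_1=1·1+0=1
a_2=14:  p_2=14·16+15=239,  q_2=14·1+1=15
a_3=1:  p_3=1·239+16=255,  q_3=1·15+1=16
fundamental: x₁=255, y₁=16  (since 65025 − 254·256 = 1)

255 16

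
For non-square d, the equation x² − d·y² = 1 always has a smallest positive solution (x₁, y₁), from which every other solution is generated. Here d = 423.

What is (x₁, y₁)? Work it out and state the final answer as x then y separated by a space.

[20; 1,1,3,4,3,1,1,40] for √423; ℓ=8 ⇒ convergent index 7
k=0  a_k=20  p_k/q_k = 20/1
…
k=3  a_k=3  p_k/q_k = 144/7
k=4  a_k=4  p_k/q_k = 617/30
k=5  a_k=3  p_k/q_k = 1995/97
k=6  a_k=1  p_k/q_k = 2612/127
k=7  a_k=1  p_k/q_k = 4607/224
→ (4607, 224).  Check: 4607²=21224449, 423·224²=21224448, difference 1.

4607 224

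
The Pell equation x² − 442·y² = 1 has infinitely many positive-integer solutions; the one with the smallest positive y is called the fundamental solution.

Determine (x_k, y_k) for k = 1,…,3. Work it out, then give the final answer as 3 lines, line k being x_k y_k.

883 42
1559377 74172
2753858899 130987710

d=442: √d = [21; 42] (ℓ=1, odd), read p_1/q_1
i=0: a=21 ⇒ p=21, q=1
i=1: a=42 ⇒ p=883, q=42
fundamental: x₁=883, y₁=42  (since 779689 − 442·1764 = 1)
(883+42√442)^2 = 1559377 + 74172√442
(883+42√442)^3 = 2753858899 + 130987710√442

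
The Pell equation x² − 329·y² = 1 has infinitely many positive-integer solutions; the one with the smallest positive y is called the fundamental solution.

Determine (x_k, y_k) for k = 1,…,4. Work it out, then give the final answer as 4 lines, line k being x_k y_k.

2376415 131016
11294696504449 622696775280
53681772387237964255 2959571914453911384
255140338255224918953587201 14066342182173360946441440

√329 → a₀=18, period (7,4,2,1,1,4,1,1,2,4,7,36); ℓ=12 even so k=11
i=0: a=18 ⇒ p=18, q=1
…
i=4: a=1 ⇒ p=1705, q=94
…
i=7: a=1 ⇒ p=16125, q=889
…
i=9: a=2 ⇒ p=74857, q=4127
i=10: a=4 ⇒ p=328794, q=18127
i=11: a=7 ⇒ p=2376415, q=131016
(x₁, y₁) = (2376415, 131016);  2376415² − 329·131016² = 1 ✓
(2376415+131016√329)^2 = 11294696504449 + 622696775280√329
(2376415+131016√329)^3 = 53681772387237964255 + 2959571914453911384√329
(2376415+131016√329)^4 = 255140338255224918953587201 + 14066342182173360946441440√329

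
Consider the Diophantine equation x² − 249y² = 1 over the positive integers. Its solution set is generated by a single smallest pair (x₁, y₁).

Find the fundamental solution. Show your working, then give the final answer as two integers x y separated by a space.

8553815 542076

[15; 1,3,1,1,5,…,3,1,30] for √249; ℓ=16 ⇒ convergent index 15
a_0=15:  p_0=15·1+0=15,  q_0=15·0+1=1
a_1=1:  p_1=1·15+1=16,  q_1=1·1+0=1
a_2=3:  p_2=3·16+15=63,  q_2=3·1+1=4
…
a_6=1:  p_6=1·789+142=931,  q_6=1·50+9=59
…
a_9=3:  p_9=3·36751+3582=113835,  q_9=3·2329+227=7214
…
a_13=1:  p_13=1·1017351+866765=1884116,  q_13=1·64472+54929=119401
a_14=3:  p_14=3·1884116+1017351=6669699,  q_14=3·119401+64472=422675
a_15=1:  p_15=1·6669699+1884116=8553815,  q_15=1·422675+119401=542076
→ (8553815, 542076).  Check: 8553815²=73167751054225, 249·542076²=73167751054224, difference 1.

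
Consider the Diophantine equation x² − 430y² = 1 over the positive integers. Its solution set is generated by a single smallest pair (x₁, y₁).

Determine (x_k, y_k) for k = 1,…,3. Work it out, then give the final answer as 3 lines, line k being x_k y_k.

d=430: √d = [20; 1,2,1,3,1,…,2,1,40] (ℓ=14, even), read p_13/q_13
i=0: a=20 ⇒ p=20, q=1
i=1: a=1 ⇒ p=21, q=1
…
i=5: a=1 ⇒ p=394, q=19
…
i=7: a=8 ⇒ p=21794, q=1051
…
i=10: a=3 ⇒ p=599138, q=28893
i=11: a=1 ⇒ p=754371, q=36379
i=12: a=2 ⇒ p=2107880, q=101651
i=13: a=1 ⇒ p=2862251, q=138030
fundamental: x₁=2862251, y₁=138030  (since 8192480787001 − 430·19052280900 = 1)
(2862251+138030√430)^2 = 16384961574001 + 790153011060√430
(2862251+138030√430)^3 = 93795745300289010251 + 4523232492118854090√430

2862251 138030
16384961574001 790153011060
93795745300289010251 4523232492118854090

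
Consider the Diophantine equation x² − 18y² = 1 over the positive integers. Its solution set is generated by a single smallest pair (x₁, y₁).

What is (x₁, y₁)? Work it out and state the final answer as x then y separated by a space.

17 4

√18 → a₀=4, period (4,8); ℓ=2 even so k=1
k=0  a_k=4  p_k/q_k = 4/1
k=1  a_k=4  p_k/q_k = 17/4
→ (17, 4).  Check: 17²=289, 18·4²=288, difference 1.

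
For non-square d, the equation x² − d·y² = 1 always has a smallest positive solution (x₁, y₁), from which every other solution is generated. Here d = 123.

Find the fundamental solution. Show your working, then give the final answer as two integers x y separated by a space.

d=123: √d = [11; 11,22] (ℓ=2, even), read p_1/q_1
k=0  a_k=11  p_k/q_k = 11/1
k=1  a_k=11  p_k/q_k = 122/11
(x₁, y₁) = (122, 11);  122² − 123·11² = 1 ✓

122 11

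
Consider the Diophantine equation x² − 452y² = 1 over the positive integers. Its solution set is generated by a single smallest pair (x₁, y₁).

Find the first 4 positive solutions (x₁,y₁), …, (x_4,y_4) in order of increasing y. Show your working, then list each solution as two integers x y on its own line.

d=452: √d = [21; 3,1,5,3,10,3,5,1,3,42] (ℓ=10, even), read p_9/q_9
a_0=21:  p_0=21·1+0=21,  q_0=21·0+1=1
…
a_2=1:  p_2=1·64+21=85,  q_2=1·3+1=4
…
a_5=10:  p_5=10·1552+489=16009,  q_5=10·73+23=753
a_6=3:  p_6=3·16009+1552=49579,  q_6=3·753+73=2332
…
a_8=1:  p_8=1·263904+49579=313483,  q_8=1·12413+2332=14745
a_9=3:  p_9=3·313483+263904=1204353,  q_9=3·14745+12413=56648
(x₁, y₁) = (1204353, 56648);  1204353² − 452·56648² = 1 ✓
(x_2, y_2) = (1204353·1204353 + 452·56648·56648, 1204353·56648 + 56648·1204353) = (2900932297217, 136448377488)
(x_3, y_3) = (1204353·2900932297217 + 452·56648·136448377488, 1204353·136448377488 + 56648·2900932297217) = (6987493029899166849, 328664025545553880)
(x_4, y_4) = (1204353·6987493029899166849 + 452·56648·328664025545553880, 1204353·328664025545553880 + 56648·6987493029899166849) = (16830816386073401651890177, 791655010315592455701792)

1204353 56648
2900932297217 136448377488
6987493029899166849 328664025545553880
16830816386073401651890177 791655010315592455701792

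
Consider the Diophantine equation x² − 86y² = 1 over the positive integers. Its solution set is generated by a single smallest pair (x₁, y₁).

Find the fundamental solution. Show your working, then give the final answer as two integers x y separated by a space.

[9; 3,1,1,1,8,1,1,1,3,18] for √86; ℓ=10 ⇒ convergent index 9
i=0: a=9 ⇒ p=9, q=1
i=1: a=3 ⇒ p=28, q=3
i=2: a=1 ⇒ p=37, q=4
…
i=5: a=8 ⇒ p=881, q=95
i=6: a=1 ⇒ p=983, q=106
…
i=8: a=1 ⇒ p=2847, q=307
i=9: a=3 ⇒ p=10405, q=1122
→ (10405, 1122).  Check: 10405²=108264025, 86·1122²=108264024, difference 1.

10405 1122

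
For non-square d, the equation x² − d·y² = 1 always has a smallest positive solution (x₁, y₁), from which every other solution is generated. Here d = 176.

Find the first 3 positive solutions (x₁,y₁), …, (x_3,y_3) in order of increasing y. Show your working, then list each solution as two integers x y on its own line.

√176 → a₀=13, period (3,1,3,26); ℓ=4 even so k=3
a_0=13:  p_0=13·1+0=13,  q_0=13·0+1=1
a_1=3:  p_1=3·13+1=40,  q_1=3·1+0=3
a_2=1:  p_2=1·40+13=53,  q_2=1·3+1=4
a_3=3:  p_3=3·53+40=199,  q_3=3·4+3=15
fundamental: x₁=199, y₁=15  (since 39601 − 176·225 = 1)
(x_2, y_2) = (199·199 + 176·15·15, 199·15 + 15·199) = (79201, 5970)
(x_3, y_3) = (199·79201 + 176·15·5970, 199·5970 + 15·79201) = (31521799, 2376045)

199 15
79201 5970
31521799 2376045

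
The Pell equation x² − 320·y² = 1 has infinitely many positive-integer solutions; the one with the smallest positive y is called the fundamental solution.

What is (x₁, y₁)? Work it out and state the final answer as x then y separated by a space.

161 9

d=320: √d = [17; 1,7,1,34] (ℓ=4, even), read p_3/q_3
k=0  a_k=17  p_k/q_k = 17/1
k=1  a_k=1  p_k/q_k = 18/1
k=2  a_k=7  p_k/q_k = 143/8
k=3  a_k=1  p_k/q_k = 161/9
→ (161, 9).  Check: 161²=25921, 320·9²=25920, difference 1.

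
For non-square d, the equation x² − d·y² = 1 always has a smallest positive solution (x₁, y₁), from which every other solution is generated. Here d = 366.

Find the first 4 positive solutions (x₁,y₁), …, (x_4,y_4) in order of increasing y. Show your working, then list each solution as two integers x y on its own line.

√366 = [19; 7,1,1,1,2,12,2,1,1,1,7,38, …], period ℓ=12 (even) → k=11
a_0=19:  p_0=19·1+0=19,  q_0=19·0+1=1
a_1=7:  p_1=7·19+1=134,  q_1=7·1+0=7
a_2=1:  p_2=1·134+19=153,  q_2=1·7+1=8
…
a_7=2:  p_7=2·14444+1167=30055,  q_7=2·755+61=1571
a_8=1:  p_8=1·30055+14444=44499,  q_8=1·1571+755=2326
a_9=1:  p_9=1·44499+30055=74554,  q_9=1·2326+1571=3897
a_10=1:  p_10=1·74554+44499=119053,  q_10=1·3897+2326=6223
a_11=7:  p_11=7·119053+74554=907925,  q_11=7·6223+3897=47458
→ (907925, 47458).  Check: 907925²=824327805625, 366·47458²=824327805624, difference 1.
(x_2, y_2) = (907925·907925 + 366·47458·47458, 907925·47458 + 47458·907925) = (1648655611249, 86176609300)
(x_3, y_3) = (907925·1648655611249 + 366·47458·86176609300, 907925·86176609300 + 47458·1648655611249) = (2993711291685588725, 156483795997357542)
(x_4, y_4) = (907925·2993711291685588725 + 366·47458·156483795997357542, 907925·156483795997357542 + 47458·2993711291685588725) = (5436130649005627630680001, 284151100961715516031400)

907925 47458
1648655611249 86176609300
2993711291685588725 156483795997357542
5436130649005627630680001 284151100961715516031400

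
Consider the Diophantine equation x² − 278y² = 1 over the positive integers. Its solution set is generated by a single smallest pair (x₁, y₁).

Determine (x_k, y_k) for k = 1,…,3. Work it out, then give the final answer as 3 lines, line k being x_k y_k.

√278 = [16; 1,2,16,2,1,32, …], period ℓ=6 (even) → k=5
i=0: a=16 ⇒ p=16, q=1
…
i=2: a=2 ⇒ p=50, q=3
i=3: a=16 ⇒ p=817, q=49
i=4: a=2 ⇒ p=1684, q=101
i=5: a=1 ⇒ p=2501, q=150
(x₁, y₁) = (2501, 150);  2501² − 278·150² = 1 ✓
k=2:  x_2 = 2501·2501+278·150·150 = 12510001,  y_2 = 2501·150+150·2501 = 750300
k=3:  x_3 = 2501·12510001+278·150·750300 = 62575022501,  y_3 = 2501·750300+150·12510001 = 3753000450

2501 150
12510001 750300
62575022501 3753000450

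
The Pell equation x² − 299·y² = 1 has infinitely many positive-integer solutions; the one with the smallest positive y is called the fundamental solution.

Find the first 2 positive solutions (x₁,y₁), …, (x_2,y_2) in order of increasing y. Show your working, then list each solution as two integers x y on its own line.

415 24
344449 19920

√299 → a₀=17, period (3,2,3,34); ℓ=4 even so k=3
i=0: a=17 ⇒ p=17, q=1
…
i=2: a=2 ⇒ p=121, q=7
i=3: a=3 ⇒ p=415, q=24
fundamental: x₁=415, y₁=24  (since 172225 − 299·576 = 1)
(x_2, y_2) = (415·415 + 299·24·24, 415·24 + 24·415) = (344449, 19920)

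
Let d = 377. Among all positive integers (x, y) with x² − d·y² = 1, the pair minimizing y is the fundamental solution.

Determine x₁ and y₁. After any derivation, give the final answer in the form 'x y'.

233 12

[19; 2,2,2,38] for √377; ℓ=4 ⇒ convergent index 3
step 0: (19, 1)  from 19·(1,0) + (0,1)
step 1: (39, 2)  from 2·(19,1) + (1,0)
step 2: (97, 5)  from 2·(39,2) + (19,1)
step 3: (233, 12)  from 2·(97,5) + (39,2)
fundamental: x₁=233, y₁=12  (since 54289 − 377·144 = 1)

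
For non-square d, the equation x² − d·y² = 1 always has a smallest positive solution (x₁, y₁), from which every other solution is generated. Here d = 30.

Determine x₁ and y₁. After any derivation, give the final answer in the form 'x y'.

11 2

[5; 2,10] for √30; ℓ=2 ⇒ convergent index 1
i=0: a=5 ⇒ p=5, q=1
i=1: a=2 ⇒ p=11, q=2
→ (11, 2).  Check: 11²=121, 30·2²=120, difference 1.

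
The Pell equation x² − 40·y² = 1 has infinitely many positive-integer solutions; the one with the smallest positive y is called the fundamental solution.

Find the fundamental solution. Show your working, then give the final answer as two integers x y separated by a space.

19 3

√40 → a₀=6, period (3,12); ℓ=2 even so k=1
a_0=6:  p_0=6·1+0=6,  q_0=6·0+1=1
a_1=3:  p_1=3·6+1=19,  q_1=3·1+0=3
→ (19, 3).  Check: 19²=361, 40·3²=360, difference 1.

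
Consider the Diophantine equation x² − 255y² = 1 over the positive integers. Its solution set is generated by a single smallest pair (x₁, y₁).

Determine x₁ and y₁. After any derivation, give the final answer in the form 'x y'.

d=255: √d = [15; 1,30] (ℓ=2, even), read p_1/q_1
i=0: a=15 ⇒ p=15, q=1
i=1: a=1 ⇒ p=16, q=1
(x₁, y₁) = (16, 1);  16² − 255·1² = 1 ✓

16 1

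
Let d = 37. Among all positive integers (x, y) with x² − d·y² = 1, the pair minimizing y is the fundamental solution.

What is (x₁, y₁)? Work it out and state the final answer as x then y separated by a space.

[6; 12] for √37; ℓ=1 ⇒ convergent index 1
k=0  a_k=6  p_k/q_k = 6/1
k=1  a_k=12  p_k/q_k = 73/12
fundamental: x₁=73, y₁=12  (since 5329 − 37·144 = 1)

73 12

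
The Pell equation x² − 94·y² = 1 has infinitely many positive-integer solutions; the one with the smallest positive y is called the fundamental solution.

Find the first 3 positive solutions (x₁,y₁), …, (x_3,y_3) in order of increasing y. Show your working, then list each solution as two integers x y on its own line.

d=94: √d = [9; 1,2,3,1,1,…,2,1,18] (ℓ=16, even), read p_15/q_15
k=0  a_k=9  p_k/q_k = 9/1
…
k=2  a_k=2  p_k/q_k = 29/3
…
k=4  a_k=1  p_k/q_k = 126/13
…
k=8  a_k=8  p_k/q_k = 12953/1336
…
k=10  a_k=5  p_k/q_k = 85038/8771
…
k=14  a_k=2  p_k/q_k = 1490361/153719
k=15  a_k=1  p_k/q_k = 2143295/221064
fundamental: x₁=2143295, y₁=221064  (since 4593713457025 − 94·48869292096 = 1)
k=2:  x_2 = 2143295·2143295+94·221064·221064 = 9187426914049,  y_2 = 2143295·221064+221064·2143295 = 947610731760
k=3:  x_3 = 2143295·9187426914049+94·221064·947610731760 = 39382732335491159615,  y_3 = 2143295·947610731760+221064·9187426914049 = 4062018686654877336

2143295 221064
9187426914049 947610731760
39382732335491159615 4062018686654877336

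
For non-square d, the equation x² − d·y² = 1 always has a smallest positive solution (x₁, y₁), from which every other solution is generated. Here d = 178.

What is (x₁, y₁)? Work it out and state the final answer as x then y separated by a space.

[13; 2,1,12,1,2,26] for √178; ℓ=6 ⇒ convergent index 5
step 0: (13, 1)  from 13·(1,0) + (0,1)
step 1: (27, 2)  from 2·(13,1) + (1,0)
step 2: (40, 3)  from 1·(27,2) + (13,1)
…
step 4: (547, 41)  from 1·(507,38) + (40,3)
step 5: (1601, 120)  from 2·(547,41) + (507,38)
(x₁, y₁) = (1601, 120);  1601² − 178·120² = 1 ✓

1601 120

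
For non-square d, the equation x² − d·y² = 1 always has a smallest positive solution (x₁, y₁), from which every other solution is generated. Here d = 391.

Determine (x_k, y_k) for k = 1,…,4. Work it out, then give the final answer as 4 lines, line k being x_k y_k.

d=391: √d = [19; 1,3,2,2,1,…,3,1,38] (ℓ=16, even), read p_15/q_15
i=0: a=19 ⇒ p=19, q=1
…
i=4: a=2 ⇒ p=435, q=22
…
i=13: a=2 ⇒ p=1660597, q=83980
i=14: a=3 ⇒ p=5678083, q=287153
i=15: a=1 ⇒ p=7338680, q=371133
fundamental: x₁=7338680, y₁=371133  (since 53856224142400 − 391·137739703689 = 1)
k=2:  x_2 = 7338680·7338680+391·371133·371133 = 107712448284799,  y_2 = 7338680·371133+371133·7338680 = 5447252648880
k=3:  x_3 = 7338680·107712448284799+391·371133·5447252648880 = 1580934379957370111960,  y_3 = 7338680·5447252648880+371133·107712448284799 = 79951288138564985667
k=4:  x_4 = 7338680·1580934379957370111960+391·371133·79951288138564985667 = 23203943031010998074028940801,  y_4 = 7338680·79951288138564985667+371133·1580934379957370111960 = 1173473838473442730776750240

7338680 371133
107712448284799 5447252648880
1580934379957370111960 79951288138564985667
23203943031010998074028940801 1173473838473442730776750240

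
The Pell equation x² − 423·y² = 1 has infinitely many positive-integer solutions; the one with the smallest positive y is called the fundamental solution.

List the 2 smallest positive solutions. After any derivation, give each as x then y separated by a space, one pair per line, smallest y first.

4607 224
42448897 2063936

√423 → a₀=20, period (1,1,3,4,3,1,1,40); ℓ=8 even so k=7
i=0: a=20 ⇒ p=20, q=1
i=1: a=1 ⇒ p=21, q=1
i=2: a=1 ⇒ p=41, q=2
…
i=4: a=4 ⇒ p=617, q=30
…
i=6: a=1 ⇒ p=2612, q=127
i=7: a=1 ⇒ p=4607, q=224
(x₁, y₁) = (4607, 224);  4607² − 423·224² = 1 ✓
(x_2, y_2) = (4607·4607 + 423·224·224, 4607·224 + 224·4607) = (42448897, 2063936)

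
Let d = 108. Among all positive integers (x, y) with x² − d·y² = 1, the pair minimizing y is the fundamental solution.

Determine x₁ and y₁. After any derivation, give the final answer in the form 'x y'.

1351 130

d=108: √d = [10; 2,1,1,4,1,1,2,20] (ℓ=8, even), read p_7/q_7
step 0: (10, 1)  from 10·(1,0) + (0,1)
step 1: (21, 2)  from 2·(10,1) + (1,0)
…
step 5: (291, 28)  from 1·(239,23) + (52,5)
step 6: (530, 51)  from 1·(291,28) + (239,23)
step 7: (1351, 130)  from 2·(530,51) + (291,28)
→ (1351, 130).  Check: 1351²=1825201, 108·130²=1825200, difference 1.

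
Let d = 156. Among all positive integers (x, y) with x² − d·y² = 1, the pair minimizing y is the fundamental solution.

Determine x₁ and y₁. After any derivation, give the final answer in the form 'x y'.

√156 = [12; 2,24, …], period ℓ=2 (even) → k=1
a_0=12:  p_0=12·1+0=12,  q_0=12·0+1=1
a_1=2:  p_1=2·12+1=25,  q_1=2·1+0=2
fundamental: x₁=25, y₁=2  (since 625 − 156·4 = 1)

25 2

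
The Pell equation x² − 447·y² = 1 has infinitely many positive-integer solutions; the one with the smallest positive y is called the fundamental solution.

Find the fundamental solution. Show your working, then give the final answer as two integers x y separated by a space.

148 7

√447 → a₀=21, period (7,42); ℓ=2 even so k=1
a_0=21:  p_0=21·1+0=21,  q_0=21·0+1=1
a_1=7:  p_1=7·21+1=148,  q_1=7·1+0=7
fundamental: x₁=148, y₁=7  (since 21904 − 447·49 = 1)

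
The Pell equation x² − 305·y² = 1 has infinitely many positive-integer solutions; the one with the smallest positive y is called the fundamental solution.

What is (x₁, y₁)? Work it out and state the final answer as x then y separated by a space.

d=305: √d = [17; 2,6,2,34] (ℓ=4, even), read p_3/q_3
step 0: (17, 1)  from 17·(1,0) + (0,1)
…
step 2: (227, 13)  from 6·(35,2) + (17,1)
step 3: (489, 28)  from 2·(227,13) + (35,2)
fundamental: x₁=489, y₁=28  (since 239121 − 305·784 = 1)

489 28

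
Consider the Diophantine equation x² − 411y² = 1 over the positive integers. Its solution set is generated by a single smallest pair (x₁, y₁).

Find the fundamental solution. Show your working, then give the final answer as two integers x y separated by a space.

√411 → a₀=20, period (3,1,1,1,19,1,1,1,3,40); ℓ=10 even so k=9
step 0: (20, 1)  from 20·(1,0) + (0,1)
step 1: (61, 3)  from 3·(20,1) + (1,0)
step 2: (81, 4)  from 1·(61,3) + (20,1)
…
step 5: (4379, 216)  from 19·(223,11) + (142,7)
…
step 8: (13583, 670)  from 1·(8981,443) + (4602,227)
step 9: (49730, 2453)  from 3·(13583,670) + (8981,443)
fundamental: x₁=49730, y₁=2453  (since 2473072900 − 411·6017209 = 1)

49730 2453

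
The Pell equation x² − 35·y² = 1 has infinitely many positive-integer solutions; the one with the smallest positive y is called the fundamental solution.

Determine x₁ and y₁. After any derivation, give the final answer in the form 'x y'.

6 1

d=35: √d = [5; 1,10] (ℓ=2, even), read p_1/q_1
step 0: (5, 1)  from 5·(1,0) + (0,1)
step 1: (6, 1)  from 1·(5,1) + (1,0)
(x₁, y₁) = (6, 1);  6² − 35·1² = 1 ✓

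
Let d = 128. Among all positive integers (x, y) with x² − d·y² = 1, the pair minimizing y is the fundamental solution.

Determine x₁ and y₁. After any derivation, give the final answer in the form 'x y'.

577 51

[11; 3,5,3,22] for √128; ℓ=4 ⇒ convergent index 3
step 0: (11, 1)  from 11·(1,0) + (0,1)
step 1: (34, 3)  from 3·(11,1) + (1,0)
step 2: (181, 16)  from 5·(34,3) + (11,1)
step 3: (577, 51)  from 3·(181,16) + (34,3)
fundamental: x₁=577, y₁=51  (since 332929 − 128·2601 = 1)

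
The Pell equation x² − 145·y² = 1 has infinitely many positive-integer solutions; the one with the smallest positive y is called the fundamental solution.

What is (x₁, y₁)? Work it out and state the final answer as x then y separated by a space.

d=145: √d = [12; 24] (ℓ=1, odd), read p_1/q_1
k=0  a_k=12  p_k/q_k = 12/1
k=1  a_k=24  p_k/q_k = 289/24
→ (289, 24).  Check: 289²=83521, 145·24²=83520, difference 1.

289 24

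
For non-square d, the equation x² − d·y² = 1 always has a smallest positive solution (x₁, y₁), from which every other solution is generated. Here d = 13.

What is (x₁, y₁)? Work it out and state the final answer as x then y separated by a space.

d=13: √d = [3; 1,1,1,1,6] (ℓ=5, odd), read p_9/q_9
step 0: (3, 1)  from 3·(1,0) + (0,1)
step 1: (4, 1)  from 1·(3,1) + (1,0)
step 2: (7, 2)  from 1·(4,1) + (3,1)
step 3: (11, 3)  from 1·(7,2) + (4,1)
step 4: (18, 5)  from 1·(11,3) + (7,2)
step 5: (119, 33)  from 6·(18,5) + (11,3)
step 6: (137, 38)  from 1·(119,33) + (18,5)
step 7: (256, 71)  from 1·(137,38) + (119,33)
step 8: (393, 109)  from 1·(256,71) + (137,38)
step 9: (649, 180)  from 1·(393,109) + (256,71)
→ (649, 180).  Check: 649²=421201, 13·180²=421200, difference 1.

649 180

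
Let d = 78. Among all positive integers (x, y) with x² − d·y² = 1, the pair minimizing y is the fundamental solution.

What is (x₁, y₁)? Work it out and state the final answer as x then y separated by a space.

53 6

√78 → a₀=8, period (1,4,1,16); ℓ=4 even so k=3
step 0: (8, 1)  from 8·(1,0) + (0,1)
…
step 2: (44, 5)  from 4·(9,1) + (8,1)
step 3: (53, 6)  from 1·(44,5) + (9,1)
fundamental: x₁=53, y₁=6  (since 2809 − 78·36 = 1)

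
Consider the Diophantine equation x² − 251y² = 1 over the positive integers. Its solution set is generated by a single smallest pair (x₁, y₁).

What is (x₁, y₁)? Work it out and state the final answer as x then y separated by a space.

3674890 231957

d=251: √d = [15; 1,5,2,1,2,…,5,1,30] (ℓ=14, even), read p_13/q_13
i=0: a=15 ⇒ p=15, q=1
…
i=2: a=5 ⇒ p=95, q=6
i=3: a=2 ⇒ p=206, q=13
…
i=5: a=2 ⇒ p=808, q=51
i=6: a=2 ⇒ p=1917, q=121
i=7: a=15 ⇒ p=29563, q=1866
…
i=10: a=1 ⇒ p=212692, q=13425
…
i=12: a=5 ⇒ p=3097857, q=195535
i=13: a=1 ⇒ p=3674890, q=231957
(x₁, y₁) = (3674890, 231957);  3674890² − 251·231957² = 1 ✓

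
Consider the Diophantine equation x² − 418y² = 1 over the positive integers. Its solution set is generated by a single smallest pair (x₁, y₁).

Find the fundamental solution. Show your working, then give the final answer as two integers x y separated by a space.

d=418: √d = [20; 2,4,20,4,2,40] (ℓ=6, even), read p_5/q_5
step 0: (20, 1)  from 20·(1,0) + (0,1)
step 1: (41, 2)  from 2·(20,1) + (1,0)
step 2: (184, 9)  from 4·(41,2) + (20,1)
step 3: (3721, 182)  from 20·(184,9) + (41,2)
step 4: (15068, 737)  from 4·(3721,182) + (184,9)
step 5: (33857, 1656)  from 2·(15068,737) + (3721,182)
→ (33857, 1656).  Check: 33857²=1146296449, 418·1656²=1146296448, difference 1.

33857 1656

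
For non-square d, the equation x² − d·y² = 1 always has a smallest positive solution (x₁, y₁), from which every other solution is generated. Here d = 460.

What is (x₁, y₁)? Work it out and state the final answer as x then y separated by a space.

2535751 118230

d=460: √d = [21; 2,4,3,1,2,10,2,1,3,4,2,42] (ℓ=12, even), read p_11/q_11
i=0: a=21 ⇒ p=21, q=1
…
i=5: a=2 ⇒ p=2252, q=105
…
i=8: a=1 ⇒ p=72257, q=3369
…
i=10: a=4 ⇒ p=1135029, q=52921
i=11: a=2 ⇒ p=2535751, q=118230
(x₁, y₁) = (2535751, 118230);  2535751² − 460·118230² = 1 ✓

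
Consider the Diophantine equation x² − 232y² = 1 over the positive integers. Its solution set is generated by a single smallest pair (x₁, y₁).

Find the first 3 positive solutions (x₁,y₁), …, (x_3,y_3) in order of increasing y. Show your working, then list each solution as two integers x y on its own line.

√232 → a₀=15, period (4,3,7,3,4,30); ℓ=6 even so k=5
step 0: (15, 1)  from 15·(1,0) + (0,1)
…
step 3: (1447, 95)  from 7·(198,13) + (61,4)
step 4: (4539, 298)  from 3·(1447,95) + (198,13)
step 5: (19603, 1287)  from 4·(4539,298) + (1447,95)
(x₁, y₁) = (19603, 1287);  19603² − 232·1287² = 1 ✓
k=2:  x_2 = 19603·19603+232·1287·1287 = 768555217,  y_2 = 19603·1287+1287·19603 = 50458122
k=3:  x_3 = 19603·768555217+232·1287·50458122 = 30131975818099,  y_3 = 19603·50458122+1287·768555217 = 1978261129845

19603 1287
768555217 50458122
30131975818099 1978261129845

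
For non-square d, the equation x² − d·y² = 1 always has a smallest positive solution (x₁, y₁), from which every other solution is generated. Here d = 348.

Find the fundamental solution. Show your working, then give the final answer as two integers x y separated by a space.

1567 84

√348 = [18; 1,1,1,8,1,1,1,36, …], period ℓ=8 (even) → k=7
a_0=18:  p_0=18·1+0=18,  q_0=18·0+1=1
a_1=1:  p_1=1·18+1=19,  q_1=1·1+0=1
a_2=1:  p_2=1·19+18=37,  q_2=1·1+1=2
a_3=1:  p_3=1·37+19=56,  q_3=1·2+1=3
a_4=8:  p_4=8·56+37=485,  q_4=8·3+2=26
a_5=1:  p_5=1·485+56=541,  q_5=1·26+3=29
a_6=1:  p_6=1·541+485=1026,  q_6=1·29+26=55
a_7=1:  p_7=1·1026+541=1567,  q_7=1·55+29=84
fundamental: x₁=1567, y₁=84  (since 2455489 − 348·7056 = 1)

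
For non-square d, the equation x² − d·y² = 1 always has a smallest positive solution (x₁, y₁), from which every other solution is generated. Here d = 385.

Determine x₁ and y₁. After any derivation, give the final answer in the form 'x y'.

d=385: √d = [19; 1,1,1,1,1,…,1,1,38] (ℓ=16, even), read p_15/q_15
k=0  a_k=19  p_k/q_k = 19/1
k=1  a_k=1  p_k/q_k = 20/1
k=2  a_k=1  p_k/q_k = 39/2
k=3  a_k=1  p_k/q_k = 59/3
…
k=6  a_k=3  p_k/q_k = 569/29
k=7  a_k=1  p_k/q_k = 726/37
k=8  a_k=2  p_k/q_k = 2021/103
k=9  a_k=1  p_k/q_k = 2747/140
k=10  a_k=3  p_k/q_k = 10262/523
k=11  a_k=1  p_k/q_k = 13009/663
k=12  a_k=1  p_k/q_k = 23271/1186
k=13  a_k=1  p_k/q_k = 36280/1849
k=14  a_k=1  p_k/q_k = 59551/3035
k=15  a_k=1  p_k/q_k = 95831/4884
→ (95831, 4884).  Check: 95831²=9183580561, 385·4884²=9183580560, difference 1.

95831 4884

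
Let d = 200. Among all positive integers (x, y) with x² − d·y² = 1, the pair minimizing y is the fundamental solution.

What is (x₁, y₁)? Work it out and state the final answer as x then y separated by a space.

99 7

[14; 7,28] for √200; ℓ=2 ⇒ convergent index 1
a_0=14:  p_0=14·1+0=14,  q_0=14·0+1=1
a_1=7:  p_1=7·14+1=99,  q_1=7·1+0=7
→ (99, 7).  Check: 99²=9801, 200·7²=9800, difference 1.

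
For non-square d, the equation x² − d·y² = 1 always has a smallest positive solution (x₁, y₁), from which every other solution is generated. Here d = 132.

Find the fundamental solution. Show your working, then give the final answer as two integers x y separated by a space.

23 2

√132 → a₀=11, period (2,22); ℓ=2 even so k=1
k=0  a_k=11  p_k/q_k = 11/1
k=1  a_k=2  p_k/q_k = 23/2
→ (23, 2).  Check: 23²=529, 132·2²=528, difference 1.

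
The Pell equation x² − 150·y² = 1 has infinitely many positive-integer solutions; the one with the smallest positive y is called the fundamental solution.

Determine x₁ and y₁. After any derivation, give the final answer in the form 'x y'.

d=150: √d = [12; 4,24] (ℓ=2, even), read p_1/q_1
i=0: a=12 ⇒ p=12, q=1
i=1: a=4 ⇒ p=49, q=4
fundamental: x₁=49, y₁=4  (since 2401 − 150·16 = 1)

49 4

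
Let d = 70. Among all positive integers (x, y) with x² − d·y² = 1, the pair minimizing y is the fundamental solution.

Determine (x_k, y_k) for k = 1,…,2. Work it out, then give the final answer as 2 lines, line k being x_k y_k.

251 30
126001 15060

d=70: √d = [8; 2,1,2,1,2,16] (ℓ=6, even), read p_5/q_5
k=0  a_k=8  p_k/q_k = 8/1
k=1  a_k=2  p_k/q_k = 17/2
k=2  a_k=1  p_k/q_k = 25/3
…
k=4  a_k=1  p_k/q_k = 92/11
k=5  a_k=2  p_k/q_k = 251/30
fundamental: x₁=251, y₁=30  (since 63001 − 70·900 = 1)
n=2: (251,30)∘(251,30) = (251·251+70·30·30, 251·30+30·251) = (126001,15060)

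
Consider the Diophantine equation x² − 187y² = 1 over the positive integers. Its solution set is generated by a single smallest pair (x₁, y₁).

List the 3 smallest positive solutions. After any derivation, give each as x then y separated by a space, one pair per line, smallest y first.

1682 123
5658247 413772
19034341226 1391928885

√187 → a₀=13, period (1,2,13,2,1,26); ℓ=6 even so k=5
step 0: (13, 1)  from 13·(1,0) + (0,1)
step 1: (14, 1)  from 1·(13,1) + (1,0)
…
step 3: (547, 40)  from 13·(41,3) + (14,1)
step 4: (1135, 83)  from 2·(547,40) + (41,3)
step 5: (1682, 123)  from 1·(1135,83) + (547,40)
→ (1682, 123).  Check: 1682²=2829124, 187·123²=2829123, difference 1.
k=2:  x_2 = 1682·1682+187·123·123 = 5658247,  y_2 = 1682·123+123·1682 = 413772
k=3:  x_3 = 1682·5658247+187·123·413772 = 19034341226,  y_3 = 1682·413772+123·5658247 = 1391928885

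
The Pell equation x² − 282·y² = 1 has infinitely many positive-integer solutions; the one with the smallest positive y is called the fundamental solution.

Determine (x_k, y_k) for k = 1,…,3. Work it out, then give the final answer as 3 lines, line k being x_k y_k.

2351 140
11054401 658280
51977791151 3095232420

√282 = [16; 1,3,1,4,1,3,1,32, …], period ℓ=8 (even) → k=7
a_0=16:  p_0=16·1+0=16,  q_0=16·0+1=1
…
a_2=3:  p_2=3·17+16=67,  q_2=3·1+1=4
a_3=1:  p_3=1·67+17=84,  q_3=1·4+1=5
…
a_6=3:  p_6=3·487+403=1864,  q_6=3·29+24=111
a_7=1:  p_7=1·1864+487=2351,  q_7=1·111+29=140
(x₁, y₁) = (2351, 140);  2351² − 282·140² = 1 ✓
k=2:  x_2 = 2351·2351+282·140·140 = 11054401,  y_2 = 2351·140+140·2351 = 658280
k=3:  x_3 = 2351·11054401+282·140·658280 = 51977791151,  y_3 = 2351·658280+140·11054401 = 3095232420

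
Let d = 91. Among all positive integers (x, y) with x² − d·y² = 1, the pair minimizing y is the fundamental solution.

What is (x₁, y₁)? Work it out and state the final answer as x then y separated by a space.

[9; 1,1,5,1,5,1,1,18] for √91; ℓ=8 ⇒ convergent index 7
a_0=9:  p_0=9·1+0=9,  q_0=9·0+1=1
a_1=1:  p_1=1·9+1=10,  q_1=1·1+0=1
a_2=1:  p_2=1·10+9=19,  q_2=1·1+1=2
a_3=5:  p_3=5·19+10=105,  q_3=5·2+1=11
…
a_5=5:  p_5=5·124+105=725,  q_5=5·13+11=76
a_6=1:  p_6=1·725+124=849,  q_6=1·76+13=89
a_7=1:  p_7=1·849+725=1574,  q_7=1·89+76=165
→ (1574, 165).  Check: 1574²=2477476, 91·165²=2477475, difference 1.

1574 165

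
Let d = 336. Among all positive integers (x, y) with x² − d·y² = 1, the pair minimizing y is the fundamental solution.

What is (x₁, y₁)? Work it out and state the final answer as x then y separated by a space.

√336 → a₀=18, period (3,36); ℓ=2 even so k=1
a_0=18:  p_0=18·1+0=18,  q_0=18·0+1=1
a_1=3:  p_1=3·18+1=55,  q_1=3·1+0=3
(x₁, y₁) = (55, 3);  55² − 336·3² = 1 ✓

55 3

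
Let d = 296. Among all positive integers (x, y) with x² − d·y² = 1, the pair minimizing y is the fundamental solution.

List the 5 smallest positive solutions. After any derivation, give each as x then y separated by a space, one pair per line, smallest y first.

3699 215
27365201 1590570
202447753299 11767036645
1497708451540801 87052535509140
11080046922051092499 644014645929581075

[17; 4,1,7,1,4,34] for √296; ℓ=6 ⇒ convergent index 5
k=0  a_k=17  p_k/q_k = 17/1
k=1  a_k=4  p_k/q_k = 69/4
…
k=4  a_k=1  p_k/q_k = 757/44
k=5  a_k=4  p_k/q_k = 3699/215
(x₁, y₁) = (3699, 215);  3699² − 296·215² = 1 ✓
n=2: (3699,215)∘(3699,215) = (3699·3699+296·215·215, 3699·215+215·3699) = (27365201,1590570)
n=3: (27365201,1590570)∘(3699,215) = (3699·27365201+296·215·1590570, 3699·1590570+215·27365201) = (202447753299,11767036645)
n=4: (202447753299,11767036645)∘(3699,215) = (3699·202447753299+296·215·11767036645, 3699·11767036645+215·202447753299) = (1497708451540801,87052535509140)
n=5: (1497708451540801,87052535509140)∘(3699,215) = (3699·1497708451540801+296·215·87052535509140, 3699·87052535509140+215·1497708451540801) = (11080046922051092499,644014645929581075)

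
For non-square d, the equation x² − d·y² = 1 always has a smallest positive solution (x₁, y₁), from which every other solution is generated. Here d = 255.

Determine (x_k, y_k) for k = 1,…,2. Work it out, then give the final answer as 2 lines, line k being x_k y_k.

16 1
511 32

√255 → a₀=15, period (1,30); ℓ=2 even so k=1
k=0  a_k=15  p_k/q_k = 15/1
k=1  a_k=1  p_k/q_k = 16/1
fundamental: x₁=16, y₁=1  (since 256 − 255·1 = 1)
k=2:  x_2 = 16·16+255·1·1 = 511,  y_2 = 16·1+1·16 = 32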